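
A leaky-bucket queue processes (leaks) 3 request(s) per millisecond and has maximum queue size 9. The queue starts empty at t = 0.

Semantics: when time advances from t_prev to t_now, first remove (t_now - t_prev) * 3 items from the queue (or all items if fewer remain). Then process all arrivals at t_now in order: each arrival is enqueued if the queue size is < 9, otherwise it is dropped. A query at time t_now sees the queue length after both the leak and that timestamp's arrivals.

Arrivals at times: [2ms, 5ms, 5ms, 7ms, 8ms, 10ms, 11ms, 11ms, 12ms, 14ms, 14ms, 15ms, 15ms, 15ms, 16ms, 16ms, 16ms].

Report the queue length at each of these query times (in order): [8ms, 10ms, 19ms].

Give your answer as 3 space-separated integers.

Queue lengths at query times:
  query t=8ms: backlog = 1
  query t=10ms: backlog = 1
  query t=19ms: backlog = 0

Answer: 1 1 0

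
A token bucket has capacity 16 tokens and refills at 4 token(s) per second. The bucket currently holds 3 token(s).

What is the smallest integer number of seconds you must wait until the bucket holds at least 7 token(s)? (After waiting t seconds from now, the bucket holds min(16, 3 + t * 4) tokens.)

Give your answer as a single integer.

Need 3 + t * 4 >= 7, so t >= 4/4.
Smallest integer t = ceil(4/4) = 1.

Answer: 1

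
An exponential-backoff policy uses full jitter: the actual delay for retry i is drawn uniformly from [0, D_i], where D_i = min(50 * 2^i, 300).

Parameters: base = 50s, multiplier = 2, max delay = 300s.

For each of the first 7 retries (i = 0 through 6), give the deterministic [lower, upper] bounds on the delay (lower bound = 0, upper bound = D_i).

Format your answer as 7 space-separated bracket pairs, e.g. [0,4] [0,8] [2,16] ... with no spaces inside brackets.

Answer: [0,50] [0,100] [0,200] [0,300] [0,300] [0,300] [0,300]

Derivation:
Computing bounds per retry:
  i=0: D_i=min(50*2^0,300)=50, bounds=[0,50]
  i=1: D_i=min(50*2^1,300)=100, bounds=[0,100]
  i=2: D_i=min(50*2^2,300)=200, bounds=[0,200]
  i=3: D_i=min(50*2^3,300)=300, bounds=[0,300]
  i=4: D_i=min(50*2^4,300)=300, bounds=[0,300]
  i=5: D_i=min(50*2^5,300)=300, bounds=[0,300]
  i=6: D_i=min(50*2^6,300)=300, bounds=[0,300]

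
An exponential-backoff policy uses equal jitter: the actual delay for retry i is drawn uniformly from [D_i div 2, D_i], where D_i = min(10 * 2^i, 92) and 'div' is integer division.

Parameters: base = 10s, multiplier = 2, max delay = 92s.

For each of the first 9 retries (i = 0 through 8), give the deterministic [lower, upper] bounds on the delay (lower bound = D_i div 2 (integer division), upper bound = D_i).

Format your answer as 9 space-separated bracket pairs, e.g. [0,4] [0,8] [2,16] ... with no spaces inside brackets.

Answer: [5,10] [10,20] [20,40] [40,80] [46,92] [46,92] [46,92] [46,92] [46,92]

Derivation:
Computing bounds per retry:
  i=0: D_i=min(10*2^0,92)=10, bounds=[5,10]
  i=1: D_i=min(10*2^1,92)=20, bounds=[10,20]
  i=2: D_i=min(10*2^2,92)=40, bounds=[20,40]
  i=3: D_i=min(10*2^3,92)=80, bounds=[40,80]
  i=4: D_i=min(10*2^4,92)=92, bounds=[46,92]
  i=5: D_i=min(10*2^5,92)=92, bounds=[46,92]
  i=6: D_i=min(10*2^6,92)=92, bounds=[46,92]
  i=7: D_i=min(10*2^7,92)=92, bounds=[46,92]
  i=8: D_i=min(10*2^8,92)=92, bounds=[46,92]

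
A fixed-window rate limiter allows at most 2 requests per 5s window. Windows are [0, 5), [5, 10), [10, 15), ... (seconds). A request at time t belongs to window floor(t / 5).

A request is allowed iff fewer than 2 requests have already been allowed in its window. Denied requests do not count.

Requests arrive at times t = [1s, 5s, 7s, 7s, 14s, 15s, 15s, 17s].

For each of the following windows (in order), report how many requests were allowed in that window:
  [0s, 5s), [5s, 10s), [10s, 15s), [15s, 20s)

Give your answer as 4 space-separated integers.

Answer: 1 2 1 2

Derivation:
Processing requests:
  req#1 t=1s (window 0): ALLOW
  req#2 t=5s (window 1): ALLOW
  req#3 t=7s (window 1): ALLOW
  req#4 t=7s (window 1): DENY
  req#5 t=14s (window 2): ALLOW
  req#6 t=15s (window 3): ALLOW
  req#7 t=15s (window 3): ALLOW
  req#8 t=17s (window 3): DENY

Allowed counts by window: 1 2 1 2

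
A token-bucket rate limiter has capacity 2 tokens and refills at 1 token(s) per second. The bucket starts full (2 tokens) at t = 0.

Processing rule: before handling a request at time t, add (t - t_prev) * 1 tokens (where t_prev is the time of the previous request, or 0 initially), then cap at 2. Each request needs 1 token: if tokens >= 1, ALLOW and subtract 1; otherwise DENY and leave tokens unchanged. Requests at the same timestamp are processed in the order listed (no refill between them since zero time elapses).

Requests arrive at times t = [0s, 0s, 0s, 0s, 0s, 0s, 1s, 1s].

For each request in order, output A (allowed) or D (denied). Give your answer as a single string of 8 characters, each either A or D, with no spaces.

Simulating step by step:
  req#1 t=0s: ALLOW
  req#2 t=0s: ALLOW
  req#3 t=0s: DENY
  req#4 t=0s: DENY
  req#5 t=0s: DENY
  req#6 t=0s: DENY
  req#7 t=1s: ALLOW
  req#8 t=1s: DENY

Answer: AADDDDAD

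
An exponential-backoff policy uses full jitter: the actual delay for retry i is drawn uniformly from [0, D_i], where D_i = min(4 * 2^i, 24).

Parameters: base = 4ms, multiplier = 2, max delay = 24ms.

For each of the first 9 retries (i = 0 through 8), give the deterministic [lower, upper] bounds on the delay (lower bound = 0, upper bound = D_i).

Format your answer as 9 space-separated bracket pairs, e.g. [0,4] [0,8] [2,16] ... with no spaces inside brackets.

Computing bounds per retry:
  i=0: D_i=min(4*2^0,24)=4, bounds=[0,4]
  i=1: D_i=min(4*2^1,24)=8, bounds=[0,8]
  i=2: D_i=min(4*2^2,24)=16, bounds=[0,16]
  i=3: D_i=min(4*2^3,24)=24, bounds=[0,24]
  i=4: D_i=min(4*2^4,24)=24, bounds=[0,24]
  i=5: D_i=min(4*2^5,24)=24, bounds=[0,24]
  i=6: D_i=min(4*2^6,24)=24, bounds=[0,24]
  i=7: D_i=min(4*2^7,24)=24, bounds=[0,24]
  i=8: D_i=min(4*2^8,24)=24, bounds=[0,24]

Answer: [0,4] [0,8] [0,16] [0,24] [0,24] [0,24] [0,24] [0,24] [0,24]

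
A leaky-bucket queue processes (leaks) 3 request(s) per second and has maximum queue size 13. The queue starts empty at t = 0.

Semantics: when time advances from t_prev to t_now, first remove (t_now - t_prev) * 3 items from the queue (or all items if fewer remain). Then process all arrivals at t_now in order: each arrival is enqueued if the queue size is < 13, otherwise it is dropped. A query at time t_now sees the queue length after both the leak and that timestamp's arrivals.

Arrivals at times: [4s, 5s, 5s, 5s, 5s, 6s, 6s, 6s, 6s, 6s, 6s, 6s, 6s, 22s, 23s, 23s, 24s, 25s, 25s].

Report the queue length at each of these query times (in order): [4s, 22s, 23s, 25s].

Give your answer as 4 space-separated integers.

Queue lengths at query times:
  query t=4s: backlog = 1
  query t=22s: backlog = 1
  query t=23s: backlog = 2
  query t=25s: backlog = 2

Answer: 1 1 2 2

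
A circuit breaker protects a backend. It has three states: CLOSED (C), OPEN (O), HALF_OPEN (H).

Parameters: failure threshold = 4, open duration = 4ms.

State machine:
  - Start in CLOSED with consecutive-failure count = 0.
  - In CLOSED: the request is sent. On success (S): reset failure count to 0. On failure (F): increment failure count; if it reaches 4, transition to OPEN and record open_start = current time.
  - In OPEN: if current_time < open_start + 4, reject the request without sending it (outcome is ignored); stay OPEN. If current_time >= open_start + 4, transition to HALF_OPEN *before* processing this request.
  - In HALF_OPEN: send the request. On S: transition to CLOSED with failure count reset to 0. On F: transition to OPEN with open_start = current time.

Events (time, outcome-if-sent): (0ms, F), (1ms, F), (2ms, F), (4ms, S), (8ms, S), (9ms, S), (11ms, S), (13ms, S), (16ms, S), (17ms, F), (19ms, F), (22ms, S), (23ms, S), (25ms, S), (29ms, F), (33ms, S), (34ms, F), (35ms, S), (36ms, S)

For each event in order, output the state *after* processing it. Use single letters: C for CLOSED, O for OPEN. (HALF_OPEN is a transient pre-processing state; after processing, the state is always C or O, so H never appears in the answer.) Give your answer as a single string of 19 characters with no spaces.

Answer: CCCCCCCCCCCCCCCCCCC

Derivation:
State after each event:
  event#1 t=0ms outcome=F: state=CLOSED
  event#2 t=1ms outcome=F: state=CLOSED
  event#3 t=2ms outcome=F: state=CLOSED
  event#4 t=4ms outcome=S: state=CLOSED
  event#5 t=8ms outcome=S: state=CLOSED
  event#6 t=9ms outcome=S: state=CLOSED
  event#7 t=11ms outcome=S: state=CLOSED
  event#8 t=13ms outcome=S: state=CLOSED
  event#9 t=16ms outcome=S: state=CLOSED
  event#10 t=17ms outcome=F: state=CLOSED
  event#11 t=19ms outcome=F: state=CLOSED
  event#12 t=22ms outcome=S: state=CLOSED
  event#13 t=23ms outcome=S: state=CLOSED
  event#14 t=25ms outcome=S: state=CLOSED
  event#15 t=29ms outcome=F: state=CLOSED
  event#16 t=33ms outcome=S: state=CLOSED
  event#17 t=34ms outcome=F: state=CLOSED
  event#18 t=35ms outcome=S: state=CLOSED
  event#19 t=36ms outcome=S: state=CLOSED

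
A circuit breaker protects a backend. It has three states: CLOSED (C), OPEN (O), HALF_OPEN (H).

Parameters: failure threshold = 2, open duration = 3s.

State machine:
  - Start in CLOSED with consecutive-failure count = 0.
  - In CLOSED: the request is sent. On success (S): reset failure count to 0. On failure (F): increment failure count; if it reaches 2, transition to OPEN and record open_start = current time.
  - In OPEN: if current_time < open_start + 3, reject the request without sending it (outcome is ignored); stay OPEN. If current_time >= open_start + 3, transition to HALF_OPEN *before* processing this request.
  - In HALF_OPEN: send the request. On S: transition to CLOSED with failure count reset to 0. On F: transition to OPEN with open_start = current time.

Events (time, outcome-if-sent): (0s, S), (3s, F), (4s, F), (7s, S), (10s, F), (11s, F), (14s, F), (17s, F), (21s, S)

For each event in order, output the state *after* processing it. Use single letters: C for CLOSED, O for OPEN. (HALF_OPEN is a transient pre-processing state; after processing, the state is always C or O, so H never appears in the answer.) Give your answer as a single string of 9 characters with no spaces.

Answer: CCOCCOOOC

Derivation:
State after each event:
  event#1 t=0s outcome=S: state=CLOSED
  event#2 t=3s outcome=F: state=CLOSED
  event#3 t=4s outcome=F: state=OPEN
  event#4 t=7s outcome=S: state=CLOSED
  event#5 t=10s outcome=F: state=CLOSED
  event#6 t=11s outcome=F: state=OPEN
  event#7 t=14s outcome=F: state=OPEN
  event#8 t=17s outcome=F: state=OPEN
  event#9 t=21s outcome=S: state=CLOSED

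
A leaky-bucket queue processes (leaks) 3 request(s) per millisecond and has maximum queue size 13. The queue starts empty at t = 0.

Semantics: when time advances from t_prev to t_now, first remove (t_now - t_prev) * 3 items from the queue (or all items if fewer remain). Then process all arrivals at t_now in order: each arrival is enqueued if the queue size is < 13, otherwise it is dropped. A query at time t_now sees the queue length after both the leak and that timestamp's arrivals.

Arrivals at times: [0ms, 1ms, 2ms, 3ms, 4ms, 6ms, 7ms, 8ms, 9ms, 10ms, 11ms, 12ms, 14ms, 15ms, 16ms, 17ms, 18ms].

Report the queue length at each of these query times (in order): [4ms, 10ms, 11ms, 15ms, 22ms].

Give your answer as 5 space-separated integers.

Queue lengths at query times:
  query t=4ms: backlog = 1
  query t=10ms: backlog = 1
  query t=11ms: backlog = 1
  query t=15ms: backlog = 1
  query t=22ms: backlog = 0

Answer: 1 1 1 1 0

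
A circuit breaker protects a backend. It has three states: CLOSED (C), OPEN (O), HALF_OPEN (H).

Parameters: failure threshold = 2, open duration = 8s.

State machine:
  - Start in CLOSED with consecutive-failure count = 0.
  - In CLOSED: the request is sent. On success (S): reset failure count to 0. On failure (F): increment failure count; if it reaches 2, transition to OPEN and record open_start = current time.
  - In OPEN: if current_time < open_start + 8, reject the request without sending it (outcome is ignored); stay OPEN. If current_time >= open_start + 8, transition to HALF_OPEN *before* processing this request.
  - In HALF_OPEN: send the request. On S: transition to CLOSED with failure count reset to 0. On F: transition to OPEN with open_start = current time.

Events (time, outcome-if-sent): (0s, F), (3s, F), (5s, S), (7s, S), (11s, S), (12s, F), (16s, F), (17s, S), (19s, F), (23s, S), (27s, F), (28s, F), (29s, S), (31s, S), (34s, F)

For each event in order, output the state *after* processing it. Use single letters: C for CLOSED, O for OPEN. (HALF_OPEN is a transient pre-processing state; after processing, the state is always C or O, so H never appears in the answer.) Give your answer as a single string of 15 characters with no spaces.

State after each event:
  event#1 t=0s outcome=F: state=CLOSED
  event#2 t=3s outcome=F: state=OPEN
  event#3 t=5s outcome=S: state=OPEN
  event#4 t=7s outcome=S: state=OPEN
  event#5 t=11s outcome=S: state=CLOSED
  event#6 t=12s outcome=F: state=CLOSED
  event#7 t=16s outcome=F: state=OPEN
  event#8 t=17s outcome=S: state=OPEN
  event#9 t=19s outcome=F: state=OPEN
  event#10 t=23s outcome=S: state=OPEN
  event#11 t=27s outcome=F: state=OPEN
  event#12 t=28s outcome=F: state=OPEN
  event#13 t=29s outcome=S: state=OPEN
  event#14 t=31s outcome=S: state=OPEN
  event#15 t=34s outcome=F: state=OPEN

Answer: COOOCCOOOOOOOOO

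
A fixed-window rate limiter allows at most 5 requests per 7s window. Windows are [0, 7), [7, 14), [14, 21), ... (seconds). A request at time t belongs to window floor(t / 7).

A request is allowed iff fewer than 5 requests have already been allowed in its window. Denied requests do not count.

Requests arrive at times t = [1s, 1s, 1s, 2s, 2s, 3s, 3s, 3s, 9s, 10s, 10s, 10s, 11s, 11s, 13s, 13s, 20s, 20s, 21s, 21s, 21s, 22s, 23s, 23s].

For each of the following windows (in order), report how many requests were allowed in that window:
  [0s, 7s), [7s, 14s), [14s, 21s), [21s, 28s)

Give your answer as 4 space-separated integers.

Processing requests:
  req#1 t=1s (window 0): ALLOW
  req#2 t=1s (window 0): ALLOW
  req#3 t=1s (window 0): ALLOW
  req#4 t=2s (window 0): ALLOW
  req#5 t=2s (window 0): ALLOW
  req#6 t=3s (window 0): DENY
  req#7 t=3s (window 0): DENY
  req#8 t=3s (window 0): DENY
  req#9 t=9s (window 1): ALLOW
  req#10 t=10s (window 1): ALLOW
  req#11 t=10s (window 1): ALLOW
  req#12 t=10s (window 1): ALLOW
  req#13 t=11s (window 1): ALLOW
  req#14 t=11s (window 1): DENY
  req#15 t=13s (window 1): DENY
  req#16 t=13s (window 1): DENY
  req#17 t=20s (window 2): ALLOW
  req#18 t=20s (window 2): ALLOW
  req#19 t=21s (window 3): ALLOW
  req#20 t=21s (window 3): ALLOW
  req#21 t=21s (window 3): ALLOW
  req#22 t=22s (window 3): ALLOW
  req#23 t=23s (window 3): ALLOW
  req#24 t=23s (window 3): DENY

Allowed counts by window: 5 5 2 5

Answer: 5 5 2 5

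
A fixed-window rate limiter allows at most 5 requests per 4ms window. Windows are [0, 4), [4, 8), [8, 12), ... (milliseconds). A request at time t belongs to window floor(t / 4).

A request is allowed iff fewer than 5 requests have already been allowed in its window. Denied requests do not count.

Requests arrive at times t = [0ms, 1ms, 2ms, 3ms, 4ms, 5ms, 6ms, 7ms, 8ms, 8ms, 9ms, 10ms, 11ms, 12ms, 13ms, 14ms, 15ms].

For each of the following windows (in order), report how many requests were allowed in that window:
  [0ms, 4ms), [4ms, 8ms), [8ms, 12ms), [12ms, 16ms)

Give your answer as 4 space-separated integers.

Processing requests:
  req#1 t=0ms (window 0): ALLOW
  req#2 t=1ms (window 0): ALLOW
  req#3 t=2ms (window 0): ALLOW
  req#4 t=3ms (window 0): ALLOW
  req#5 t=4ms (window 1): ALLOW
  req#6 t=5ms (window 1): ALLOW
  req#7 t=6ms (window 1): ALLOW
  req#8 t=7ms (window 1): ALLOW
  req#9 t=8ms (window 2): ALLOW
  req#10 t=8ms (window 2): ALLOW
  req#11 t=9ms (window 2): ALLOW
  req#12 t=10ms (window 2): ALLOW
  req#13 t=11ms (window 2): ALLOW
  req#14 t=12ms (window 3): ALLOW
  req#15 t=13ms (window 3): ALLOW
  req#16 t=14ms (window 3): ALLOW
  req#17 t=15ms (window 3): ALLOW

Allowed counts by window: 4 4 5 4

Answer: 4 4 5 4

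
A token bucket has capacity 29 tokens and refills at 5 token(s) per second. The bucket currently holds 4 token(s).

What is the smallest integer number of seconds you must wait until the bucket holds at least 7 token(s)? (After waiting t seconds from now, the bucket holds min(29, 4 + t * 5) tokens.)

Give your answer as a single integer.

Need 4 + t * 5 >= 7, so t >= 3/5.
Smallest integer t = ceil(3/5) = 1.

Answer: 1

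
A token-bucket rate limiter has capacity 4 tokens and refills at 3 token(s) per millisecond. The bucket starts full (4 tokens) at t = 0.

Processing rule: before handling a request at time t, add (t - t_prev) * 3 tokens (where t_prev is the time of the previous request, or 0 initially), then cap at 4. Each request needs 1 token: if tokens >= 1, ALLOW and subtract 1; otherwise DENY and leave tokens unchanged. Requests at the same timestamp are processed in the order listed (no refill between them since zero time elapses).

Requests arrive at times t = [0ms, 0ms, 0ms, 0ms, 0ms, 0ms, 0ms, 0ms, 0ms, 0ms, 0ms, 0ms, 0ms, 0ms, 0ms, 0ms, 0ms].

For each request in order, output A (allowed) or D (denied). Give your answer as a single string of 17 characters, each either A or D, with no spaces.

Simulating step by step:
  req#1 t=0ms: ALLOW
  req#2 t=0ms: ALLOW
  req#3 t=0ms: ALLOW
  req#4 t=0ms: ALLOW
  req#5 t=0ms: DENY
  req#6 t=0ms: DENY
  req#7 t=0ms: DENY
  req#8 t=0ms: DENY
  req#9 t=0ms: DENY
  req#10 t=0ms: DENY
  req#11 t=0ms: DENY
  req#12 t=0ms: DENY
  req#13 t=0ms: DENY
  req#14 t=0ms: DENY
  req#15 t=0ms: DENY
  req#16 t=0ms: DENY
  req#17 t=0ms: DENY

Answer: AAAADDDDDDDDDDDDD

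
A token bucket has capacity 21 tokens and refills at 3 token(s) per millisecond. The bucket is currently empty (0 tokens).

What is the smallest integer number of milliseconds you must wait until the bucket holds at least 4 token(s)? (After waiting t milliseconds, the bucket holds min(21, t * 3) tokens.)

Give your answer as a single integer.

Answer: 2

Derivation:
Need t * 3 >= 4, so t >= 4/3.
Smallest integer t = ceil(4/3) = 2.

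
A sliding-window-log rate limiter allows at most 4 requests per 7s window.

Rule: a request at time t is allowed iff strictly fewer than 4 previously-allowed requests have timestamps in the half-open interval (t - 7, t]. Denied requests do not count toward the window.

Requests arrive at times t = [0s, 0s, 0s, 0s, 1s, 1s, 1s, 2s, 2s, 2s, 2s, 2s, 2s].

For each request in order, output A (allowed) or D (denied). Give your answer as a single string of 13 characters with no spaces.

Tracking allowed requests in the window:
  req#1 t=0s: ALLOW
  req#2 t=0s: ALLOW
  req#3 t=0s: ALLOW
  req#4 t=0s: ALLOW
  req#5 t=1s: DENY
  req#6 t=1s: DENY
  req#7 t=1s: DENY
  req#8 t=2s: DENY
  req#9 t=2s: DENY
  req#10 t=2s: DENY
  req#11 t=2s: DENY
  req#12 t=2s: DENY
  req#13 t=2s: DENY

Answer: AAAADDDDDDDDD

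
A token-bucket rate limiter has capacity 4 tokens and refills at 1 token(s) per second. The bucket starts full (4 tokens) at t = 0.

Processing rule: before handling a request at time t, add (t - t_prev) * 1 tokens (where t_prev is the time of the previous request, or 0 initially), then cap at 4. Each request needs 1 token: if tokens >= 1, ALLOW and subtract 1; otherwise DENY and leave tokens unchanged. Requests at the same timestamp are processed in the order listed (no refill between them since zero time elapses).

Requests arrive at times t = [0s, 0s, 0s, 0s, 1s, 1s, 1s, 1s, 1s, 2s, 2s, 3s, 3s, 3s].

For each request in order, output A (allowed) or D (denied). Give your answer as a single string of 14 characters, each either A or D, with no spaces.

Simulating step by step:
  req#1 t=0s: ALLOW
  req#2 t=0s: ALLOW
  req#3 t=0s: ALLOW
  req#4 t=0s: ALLOW
  req#5 t=1s: ALLOW
  req#6 t=1s: DENY
  req#7 t=1s: DENY
  req#8 t=1s: DENY
  req#9 t=1s: DENY
  req#10 t=2s: ALLOW
  req#11 t=2s: DENY
  req#12 t=3s: ALLOW
  req#13 t=3s: DENY
  req#14 t=3s: DENY

Answer: AAAAADDDDADADD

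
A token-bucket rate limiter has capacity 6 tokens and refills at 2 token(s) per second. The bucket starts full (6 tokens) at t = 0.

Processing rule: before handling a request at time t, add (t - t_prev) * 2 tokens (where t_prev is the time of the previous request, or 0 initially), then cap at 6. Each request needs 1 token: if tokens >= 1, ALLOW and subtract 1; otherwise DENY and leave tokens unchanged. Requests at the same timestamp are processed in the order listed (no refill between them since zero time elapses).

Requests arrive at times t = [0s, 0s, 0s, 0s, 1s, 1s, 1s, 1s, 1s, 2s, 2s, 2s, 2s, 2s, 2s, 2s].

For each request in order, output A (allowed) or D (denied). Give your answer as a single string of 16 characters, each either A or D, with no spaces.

Answer: AAAAAAAADAADDDDD

Derivation:
Simulating step by step:
  req#1 t=0s: ALLOW
  req#2 t=0s: ALLOW
  req#3 t=0s: ALLOW
  req#4 t=0s: ALLOW
  req#5 t=1s: ALLOW
  req#6 t=1s: ALLOW
  req#7 t=1s: ALLOW
  req#8 t=1s: ALLOW
  req#9 t=1s: DENY
  req#10 t=2s: ALLOW
  req#11 t=2s: ALLOW
  req#12 t=2s: DENY
  req#13 t=2s: DENY
  req#14 t=2s: DENY
  req#15 t=2s: DENY
  req#16 t=2s: DENY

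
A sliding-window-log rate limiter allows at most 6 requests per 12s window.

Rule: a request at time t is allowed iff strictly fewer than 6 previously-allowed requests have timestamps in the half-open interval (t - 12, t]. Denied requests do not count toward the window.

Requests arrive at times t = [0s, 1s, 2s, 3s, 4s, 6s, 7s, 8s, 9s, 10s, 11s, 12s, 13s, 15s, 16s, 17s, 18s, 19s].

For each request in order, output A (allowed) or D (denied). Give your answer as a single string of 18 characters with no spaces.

Answer: AAAAAADDDDDAAAAAAD

Derivation:
Tracking allowed requests in the window:
  req#1 t=0s: ALLOW
  req#2 t=1s: ALLOW
  req#3 t=2s: ALLOW
  req#4 t=3s: ALLOW
  req#5 t=4s: ALLOW
  req#6 t=6s: ALLOW
  req#7 t=7s: DENY
  req#8 t=8s: DENY
  req#9 t=9s: DENY
  req#10 t=10s: DENY
  req#11 t=11s: DENY
  req#12 t=12s: ALLOW
  req#13 t=13s: ALLOW
  req#14 t=15s: ALLOW
  req#15 t=16s: ALLOW
  req#16 t=17s: ALLOW
  req#17 t=18s: ALLOW
  req#18 t=19s: DENY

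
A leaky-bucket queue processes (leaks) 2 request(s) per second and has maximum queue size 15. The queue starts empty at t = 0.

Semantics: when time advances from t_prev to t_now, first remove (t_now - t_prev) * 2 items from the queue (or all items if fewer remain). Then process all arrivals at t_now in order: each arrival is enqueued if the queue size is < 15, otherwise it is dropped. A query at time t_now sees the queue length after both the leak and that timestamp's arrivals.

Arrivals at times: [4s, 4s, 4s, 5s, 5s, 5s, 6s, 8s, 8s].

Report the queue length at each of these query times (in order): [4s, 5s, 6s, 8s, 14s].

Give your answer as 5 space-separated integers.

Answer: 3 4 3 2 0

Derivation:
Queue lengths at query times:
  query t=4s: backlog = 3
  query t=5s: backlog = 4
  query t=6s: backlog = 3
  query t=8s: backlog = 2
  query t=14s: backlog = 0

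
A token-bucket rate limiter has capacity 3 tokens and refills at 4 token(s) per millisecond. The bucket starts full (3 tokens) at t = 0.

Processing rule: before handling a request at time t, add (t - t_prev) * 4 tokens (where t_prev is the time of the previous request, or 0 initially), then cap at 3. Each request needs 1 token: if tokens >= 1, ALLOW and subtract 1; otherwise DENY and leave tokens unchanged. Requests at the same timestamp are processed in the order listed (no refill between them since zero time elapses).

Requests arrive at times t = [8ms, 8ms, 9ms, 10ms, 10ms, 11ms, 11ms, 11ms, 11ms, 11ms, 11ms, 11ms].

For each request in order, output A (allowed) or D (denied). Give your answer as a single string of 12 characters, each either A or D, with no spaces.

Answer: AAAAAAAADDDD

Derivation:
Simulating step by step:
  req#1 t=8ms: ALLOW
  req#2 t=8ms: ALLOW
  req#3 t=9ms: ALLOW
  req#4 t=10ms: ALLOW
  req#5 t=10ms: ALLOW
  req#6 t=11ms: ALLOW
  req#7 t=11ms: ALLOW
  req#8 t=11ms: ALLOW
  req#9 t=11ms: DENY
  req#10 t=11ms: DENY
  req#11 t=11ms: DENY
  req#12 t=11ms: DENY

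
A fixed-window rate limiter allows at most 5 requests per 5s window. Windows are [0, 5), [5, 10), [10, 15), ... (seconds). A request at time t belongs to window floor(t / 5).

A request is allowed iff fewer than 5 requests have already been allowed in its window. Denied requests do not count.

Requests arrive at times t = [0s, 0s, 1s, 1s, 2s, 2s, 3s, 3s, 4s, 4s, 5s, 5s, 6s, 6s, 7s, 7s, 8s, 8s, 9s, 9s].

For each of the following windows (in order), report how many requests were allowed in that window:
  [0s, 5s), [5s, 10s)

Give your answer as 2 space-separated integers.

Processing requests:
  req#1 t=0s (window 0): ALLOW
  req#2 t=0s (window 0): ALLOW
  req#3 t=1s (window 0): ALLOW
  req#4 t=1s (window 0): ALLOW
  req#5 t=2s (window 0): ALLOW
  req#6 t=2s (window 0): DENY
  req#7 t=3s (window 0): DENY
  req#8 t=3s (window 0): DENY
  req#9 t=4s (window 0): DENY
  req#10 t=4s (window 0): DENY
  req#11 t=5s (window 1): ALLOW
  req#12 t=5s (window 1): ALLOW
  req#13 t=6s (window 1): ALLOW
  req#14 t=6s (window 1): ALLOW
  req#15 t=7s (window 1): ALLOW
  req#16 t=7s (window 1): DENY
  req#17 t=8s (window 1): DENY
  req#18 t=8s (window 1): DENY
  req#19 t=9s (window 1): DENY
  req#20 t=9s (window 1): DENY

Allowed counts by window: 5 5

Answer: 5 5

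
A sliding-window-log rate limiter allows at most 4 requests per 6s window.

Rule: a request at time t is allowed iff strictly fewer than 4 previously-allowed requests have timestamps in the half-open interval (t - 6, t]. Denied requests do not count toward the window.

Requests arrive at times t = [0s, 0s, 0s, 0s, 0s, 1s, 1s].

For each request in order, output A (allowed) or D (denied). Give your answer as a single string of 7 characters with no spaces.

Answer: AAAADDD

Derivation:
Tracking allowed requests in the window:
  req#1 t=0s: ALLOW
  req#2 t=0s: ALLOW
  req#3 t=0s: ALLOW
  req#4 t=0s: ALLOW
  req#5 t=0s: DENY
  req#6 t=1s: DENY
  req#7 t=1s: DENY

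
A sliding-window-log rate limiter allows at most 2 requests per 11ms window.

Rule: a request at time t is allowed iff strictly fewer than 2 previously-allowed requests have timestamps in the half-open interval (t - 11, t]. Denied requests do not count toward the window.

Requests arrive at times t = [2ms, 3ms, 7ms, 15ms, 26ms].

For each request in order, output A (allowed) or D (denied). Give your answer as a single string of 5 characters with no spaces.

Tracking allowed requests in the window:
  req#1 t=2ms: ALLOW
  req#2 t=3ms: ALLOW
  req#3 t=7ms: DENY
  req#4 t=15ms: ALLOW
  req#5 t=26ms: ALLOW

Answer: AADAA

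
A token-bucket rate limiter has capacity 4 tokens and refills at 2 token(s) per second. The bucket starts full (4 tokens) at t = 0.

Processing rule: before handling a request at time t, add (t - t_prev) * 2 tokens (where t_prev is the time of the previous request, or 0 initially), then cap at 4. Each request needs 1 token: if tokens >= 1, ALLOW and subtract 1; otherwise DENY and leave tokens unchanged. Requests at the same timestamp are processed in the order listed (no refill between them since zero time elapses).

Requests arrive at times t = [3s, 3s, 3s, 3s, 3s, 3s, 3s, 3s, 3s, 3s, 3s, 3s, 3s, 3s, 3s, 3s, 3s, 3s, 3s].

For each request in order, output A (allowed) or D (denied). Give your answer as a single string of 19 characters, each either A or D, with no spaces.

Answer: AAAADDDDDDDDDDDDDDD

Derivation:
Simulating step by step:
  req#1 t=3s: ALLOW
  req#2 t=3s: ALLOW
  req#3 t=3s: ALLOW
  req#4 t=3s: ALLOW
  req#5 t=3s: DENY
  req#6 t=3s: DENY
  req#7 t=3s: DENY
  req#8 t=3s: DENY
  req#9 t=3s: DENY
  req#10 t=3s: DENY
  req#11 t=3s: DENY
  req#12 t=3s: DENY
  req#13 t=3s: DENY
  req#14 t=3s: DENY
  req#15 t=3s: DENY
  req#16 t=3s: DENY
  req#17 t=3s: DENY
  req#18 t=3s: DENY
  req#19 t=3s: DENY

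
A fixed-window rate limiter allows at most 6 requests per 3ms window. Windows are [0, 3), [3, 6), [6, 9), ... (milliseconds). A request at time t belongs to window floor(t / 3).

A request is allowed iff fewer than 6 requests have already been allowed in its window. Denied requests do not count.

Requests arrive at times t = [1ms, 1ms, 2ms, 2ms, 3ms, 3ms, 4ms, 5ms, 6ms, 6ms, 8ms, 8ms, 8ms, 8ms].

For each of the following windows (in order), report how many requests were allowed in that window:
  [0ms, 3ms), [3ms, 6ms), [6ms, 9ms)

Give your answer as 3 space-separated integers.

Answer: 4 4 6

Derivation:
Processing requests:
  req#1 t=1ms (window 0): ALLOW
  req#2 t=1ms (window 0): ALLOW
  req#3 t=2ms (window 0): ALLOW
  req#4 t=2ms (window 0): ALLOW
  req#5 t=3ms (window 1): ALLOW
  req#6 t=3ms (window 1): ALLOW
  req#7 t=4ms (window 1): ALLOW
  req#8 t=5ms (window 1): ALLOW
  req#9 t=6ms (window 2): ALLOW
  req#10 t=6ms (window 2): ALLOW
  req#11 t=8ms (window 2): ALLOW
  req#12 t=8ms (window 2): ALLOW
  req#13 t=8ms (window 2): ALLOW
  req#14 t=8ms (window 2): ALLOW

Allowed counts by window: 4 4 6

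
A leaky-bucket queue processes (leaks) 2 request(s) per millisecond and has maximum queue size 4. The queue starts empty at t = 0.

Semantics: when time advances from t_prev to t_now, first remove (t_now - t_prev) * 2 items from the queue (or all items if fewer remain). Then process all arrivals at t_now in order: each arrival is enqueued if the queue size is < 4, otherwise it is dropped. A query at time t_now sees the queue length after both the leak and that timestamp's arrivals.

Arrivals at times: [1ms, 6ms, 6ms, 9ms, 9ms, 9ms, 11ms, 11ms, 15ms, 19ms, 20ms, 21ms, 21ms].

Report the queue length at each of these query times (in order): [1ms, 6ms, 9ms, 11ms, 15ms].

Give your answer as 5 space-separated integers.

Answer: 1 2 3 2 1

Derivation:
Queue lengths at query times:
  query t=1ms: backlog = 1
  query t=6ms: backlog = 2
  query t=9ms: backlog = 3
  query t=11ms: backlog = 2
  query t=15ms: backlog = 1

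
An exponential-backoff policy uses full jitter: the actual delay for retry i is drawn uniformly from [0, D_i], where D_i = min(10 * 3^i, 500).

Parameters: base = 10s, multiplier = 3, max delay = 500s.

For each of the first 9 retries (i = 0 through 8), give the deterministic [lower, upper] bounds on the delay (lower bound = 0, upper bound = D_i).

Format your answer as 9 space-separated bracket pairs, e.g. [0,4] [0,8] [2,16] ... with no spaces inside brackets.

Computing bounds per retry:
  i=0: D_i=min(10*3^0,500)=10, bounds=[0,10]
  i=1: D_i=min(10*3^1,500)=30, bounds=[0,30]
  i=2: D_i=min(10*3^2,500)=90, bounds=[0,90]
  i=3: D_i=min(10*3^3,500)=270, bounds=[0,270]
  i=4: D_i=min(10*3^4,500)=500, bounds=[0,500]
  i=5: D_i=min(10*3^5,500)=500, bounds=[0,500]
  i=6: D_i=min(10*3^6,500)=500, bounds=[0,500]
  i=7: D_i=min(10*3^7,500)=500, bounds=[0,500]
  i=8: D_i=min(10*3^8,500)=500, bounds=[0,500]

Answer: [0,10] [0,30] [0,90] [0,270] [0,500] [0,500] [0,500] [0,500] [0,500]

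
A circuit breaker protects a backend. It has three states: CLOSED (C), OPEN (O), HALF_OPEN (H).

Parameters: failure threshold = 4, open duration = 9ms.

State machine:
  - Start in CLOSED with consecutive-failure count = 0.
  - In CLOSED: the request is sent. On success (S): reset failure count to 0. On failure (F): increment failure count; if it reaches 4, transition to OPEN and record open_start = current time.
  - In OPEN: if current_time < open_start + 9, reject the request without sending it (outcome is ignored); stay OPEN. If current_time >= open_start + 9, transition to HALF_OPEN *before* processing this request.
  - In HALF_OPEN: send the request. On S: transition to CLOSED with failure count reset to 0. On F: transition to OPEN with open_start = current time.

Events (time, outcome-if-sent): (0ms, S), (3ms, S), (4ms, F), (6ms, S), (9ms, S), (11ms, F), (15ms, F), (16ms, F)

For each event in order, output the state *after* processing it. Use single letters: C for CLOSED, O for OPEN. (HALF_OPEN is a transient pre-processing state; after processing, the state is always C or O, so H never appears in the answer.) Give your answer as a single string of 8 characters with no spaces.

State after each event:
  event#1 t=0ms outcome=S: state=CLOSED
  event#2 t=3ms outcome=S: state=CLOSED
  event#3 t=4ms outcome=F: state=CLOSED
  event#4 t=6ms outcome=S: state=CLOSED
  event#5 t=9ms outcome=S: state=CLOSED
  event#6 t=11ms outcome=F: state=CLOSED
  event#7 t=15ms outcome=F: state=CLOSED
  event#8 t=16ms outcome=F: state=CLOSED

Answer: CCCCCCCC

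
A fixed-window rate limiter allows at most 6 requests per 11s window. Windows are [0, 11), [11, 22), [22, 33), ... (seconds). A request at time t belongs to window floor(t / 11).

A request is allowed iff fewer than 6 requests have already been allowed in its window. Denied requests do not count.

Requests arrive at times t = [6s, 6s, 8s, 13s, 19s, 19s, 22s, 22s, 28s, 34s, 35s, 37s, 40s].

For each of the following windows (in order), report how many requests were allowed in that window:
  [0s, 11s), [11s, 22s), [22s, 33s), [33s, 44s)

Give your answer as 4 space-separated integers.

Processing requests:
  req#1 t=6s (window 0): ALLOW
  req#2 t=6s (window 0): ALLOW
  req#3 t=8s (window 0): ALLOW
  req#4 t=13s (window 1): ALLOW
  req#5 t=19s (window 1): ALLOW
  req#6 t=19s (window 1): ALLOW
  req#7 t=22s (window 2): ALLOW
  req#8 t=22s (window 2): ALLOW
  req#9 t=28s (window 2): ALLOW
  req#10 t=34s (window 3): ALLOW
  req#11 t=35s (window 3): ALLOW
  req#12 t=37s (window 3): ALLOW
  req#13 t=40s (window 3): ALLOW

Allowed counts by window: 3 3 3 4

Answer: 3 3 3 4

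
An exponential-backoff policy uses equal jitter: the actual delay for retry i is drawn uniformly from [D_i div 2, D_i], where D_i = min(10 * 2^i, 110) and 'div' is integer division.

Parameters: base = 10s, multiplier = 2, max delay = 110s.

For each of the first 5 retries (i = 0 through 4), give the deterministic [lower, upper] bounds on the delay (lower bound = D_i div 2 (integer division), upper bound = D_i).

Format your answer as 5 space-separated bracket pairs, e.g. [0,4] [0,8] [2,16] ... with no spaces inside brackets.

Computing bounds per retry:
  i=0: D_i=min(10*2^0,110)=10, bounds=[5,10]
  i=1: D_i=min(10*2^1,110)=20, bounds=[10,20]
  i=2: D_i=min(10*2^2,110)=40, bounds=[20,40]
  i=3: D_i=min(10*2^3,110)=80, bounds=[40,80]
  i=4: D_i=min(10*2^4,110)=110, bounds=[55,110]

Answer: [5,10] [10,20] [20,40] [40,80] [55,110]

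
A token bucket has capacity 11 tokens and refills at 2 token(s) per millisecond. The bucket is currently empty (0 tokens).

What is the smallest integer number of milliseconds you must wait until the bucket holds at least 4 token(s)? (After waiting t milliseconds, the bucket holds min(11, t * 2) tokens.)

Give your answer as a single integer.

Answer: 2

Derivation:
Need t * 2 >= 4, so t >= 4/2.
Smallest integer t = ceil(4/2) = 2.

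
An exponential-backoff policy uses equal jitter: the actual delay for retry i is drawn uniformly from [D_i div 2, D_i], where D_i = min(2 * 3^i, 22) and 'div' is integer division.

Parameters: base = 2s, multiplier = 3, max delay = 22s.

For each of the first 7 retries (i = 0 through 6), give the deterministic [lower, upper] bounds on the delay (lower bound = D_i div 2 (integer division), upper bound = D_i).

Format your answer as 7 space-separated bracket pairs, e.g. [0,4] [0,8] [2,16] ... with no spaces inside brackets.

Computing bounds per retry:
  i=0: D_i=min(2*3^0,22)=2, bounds=[1,2]
  i=1: D_i=min(2*3^1,22)=6, bounds=[3,6]
  i=2: D_i=min(2*3^2,22)=18, bounds=[9,18]
  i=3: D_i=min(2*3^3,22)=22, bounds=[11,22]
  i=4: D_i=min(2*3^4,22)=22, bounds=[11,22]
  i=5: D_i=min(2*3^5,22)=22, bounds=[11,22]
  i=6: D_i=min(2*3^6,22)=22, bounds=[11,22]

Answer: [1,2] [3,6] [9,18] [11,22] [11,22] [11,22] [11,22]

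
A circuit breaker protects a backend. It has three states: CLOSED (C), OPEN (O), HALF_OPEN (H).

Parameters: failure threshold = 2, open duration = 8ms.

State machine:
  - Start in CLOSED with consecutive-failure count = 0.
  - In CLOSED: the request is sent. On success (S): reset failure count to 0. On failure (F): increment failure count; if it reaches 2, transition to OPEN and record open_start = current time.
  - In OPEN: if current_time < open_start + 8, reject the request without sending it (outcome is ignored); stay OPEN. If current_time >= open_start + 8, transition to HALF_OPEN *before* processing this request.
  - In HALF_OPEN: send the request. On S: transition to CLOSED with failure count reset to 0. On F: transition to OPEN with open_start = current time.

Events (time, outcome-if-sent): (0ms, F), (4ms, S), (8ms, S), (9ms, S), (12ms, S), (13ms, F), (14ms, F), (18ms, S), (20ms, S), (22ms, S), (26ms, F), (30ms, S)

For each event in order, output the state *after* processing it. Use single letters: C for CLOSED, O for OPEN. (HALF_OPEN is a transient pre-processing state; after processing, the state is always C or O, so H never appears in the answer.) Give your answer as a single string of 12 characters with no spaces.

Answer: CCCCCCOOOCCC

Derivation:
State after each event:
  event#1 t=0ms outcome=F: state=CLOSED
  event#2 t=4ms outcome=S: state=CLOSED
  event#3 t=8ms outcome=S: state=CLOSED
  event#4 t=9ms outcome=S: state=CLOSED
  event#5 t=12ms outcome=S: state=CLOSED
  event#6 t=13ms outcome=F: state=CLOSED
  event#7 t=14ms outcome=F: state=OPEN
  event#8 t=18ms outcome=S: state=OPEN
  event#9 t=20ms outcome=S: state=OPEN
  event#10 t=22ms outcome=S: state=CLOSED
  event#11 t=26ms outcome=F: state=CLOSED
  event#12 t=30ms outcome=S: state=CLOSED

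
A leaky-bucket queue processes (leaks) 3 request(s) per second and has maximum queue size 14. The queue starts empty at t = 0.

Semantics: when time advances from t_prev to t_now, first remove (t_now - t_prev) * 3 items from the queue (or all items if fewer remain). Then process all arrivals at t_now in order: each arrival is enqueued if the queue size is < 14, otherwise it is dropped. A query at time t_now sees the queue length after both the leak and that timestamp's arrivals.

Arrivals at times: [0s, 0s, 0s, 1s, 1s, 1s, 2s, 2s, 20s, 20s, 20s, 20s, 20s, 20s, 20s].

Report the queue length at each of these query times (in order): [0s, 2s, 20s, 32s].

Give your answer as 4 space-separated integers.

Queue lengths at query times:
  query t=0s: backlog = 3
  query t=2s: backlog = 2
  query t=20s: backlog = 7
  query t=32s: backlog = 0

Answer: 3 2 7 0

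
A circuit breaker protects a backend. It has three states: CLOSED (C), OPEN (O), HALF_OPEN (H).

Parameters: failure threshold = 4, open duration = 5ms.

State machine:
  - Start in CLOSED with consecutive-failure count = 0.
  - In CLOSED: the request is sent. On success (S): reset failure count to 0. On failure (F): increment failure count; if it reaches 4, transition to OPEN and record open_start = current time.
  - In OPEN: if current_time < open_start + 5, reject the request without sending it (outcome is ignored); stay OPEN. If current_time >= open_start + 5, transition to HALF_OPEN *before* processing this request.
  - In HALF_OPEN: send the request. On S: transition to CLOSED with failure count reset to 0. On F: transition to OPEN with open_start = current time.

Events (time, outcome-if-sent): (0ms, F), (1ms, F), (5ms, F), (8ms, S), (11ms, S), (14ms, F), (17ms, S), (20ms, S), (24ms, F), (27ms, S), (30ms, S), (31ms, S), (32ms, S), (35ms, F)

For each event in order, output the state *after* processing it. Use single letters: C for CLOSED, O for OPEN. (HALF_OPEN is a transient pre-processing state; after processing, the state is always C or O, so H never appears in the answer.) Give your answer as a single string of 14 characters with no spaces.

State after each event:
  event#1 t=0ms outcome=F: state=CLOSED
  event#2 t=1ms outcome=F: state=CLOSED
  event#3 t=5ms outcome=F: state=CLOSED
  event#4 t=8ms outcome=S: state=CLOSED
  event#5 t=11ms outcome=S: state=CLOSED
  event#6 t=14ms outcome=F: state=CLOSED
  event#7 t=17ms outcome=S: state=CLOSED
  event#8 t=20ms outcome=S: state=CLOSED
  event#9 t=24ms outcome=F: state=CLOSED
  event#10 t=27ms outcome=S: state=CLOSED
  event#11 t=30ms outcome=S: state=CLOSED
  event#12 t=31ms outcome=S: state=CLOSED
  event#13 t=32ms outcome=S: state=CLOSED
  event#14 t=35ms outcome=F: state=CLOSED

Answer: CCCCCCCCCCCCCC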